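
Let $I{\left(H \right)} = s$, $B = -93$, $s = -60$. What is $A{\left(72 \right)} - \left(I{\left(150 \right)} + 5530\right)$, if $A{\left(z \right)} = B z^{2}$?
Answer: $-487582$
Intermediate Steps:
$I{\left(H \right)} = -60$
$A{\left(z \right)} = - 93 z^{2}$
$A{\left(72 \right)} - \left(I{\left(150 \right)} + 5530\right) = - 93 \cdot 72^{2} - \left(-60 + 5530\right) = \left(-93\right) 5184 - 5470 = -482112 - 5470 = -487582$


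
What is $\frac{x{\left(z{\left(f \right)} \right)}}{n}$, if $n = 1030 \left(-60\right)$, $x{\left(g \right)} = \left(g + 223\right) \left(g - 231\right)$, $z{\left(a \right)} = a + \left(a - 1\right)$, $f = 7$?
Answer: $\frac{6431}{7725} \approx 0.83249$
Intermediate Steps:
$z{\left(a \right)} = -1 + 2 a$ ($z{\left(a \right)} = a + \left(-1 + a\right) = -1 + 2 a$)
$x{\left(g \right)} = \left(-231 + g\right) \left(223 + g\right)$ ($x{\left(g \right)} = \left(223 + g\right) \left(-231 + g\right) = \left(-231 + g\right) \left(223 + g\right)$)
$n = -61800$
$\frac{x{\left(z{\left(f \right)} \right)}}{n} = \frac{-51513 + \left(-1 + 2 \cdot 7\right)^{2} - 8 \left(-1 + 2 \cdot 7\right)}{-61800} = \left(-51513 + \left(-1 + 14\right)^{2} - 8 \left(-1 + 14\right)\right) \left(- \frac{1}{61800}\right) = \left(-51513 + 13^{2} - 104\right) \left(- \frac{1}{61800}\right) = \left(-51513 + 169 - 104\right) \left(- \frac{1}{61800}\right) = \left(-51448\right) \left(- \frac{1}{61800}\right) = \frac{6431}{7725}$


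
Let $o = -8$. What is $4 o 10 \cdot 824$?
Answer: $-263680$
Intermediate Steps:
$4 o 10 \cdot 824 = 4 \left(-8\right) 10 \cdot 824 = \left(-32\right) 10 \cdot 824 = \left(-320\right) 824 = -263680$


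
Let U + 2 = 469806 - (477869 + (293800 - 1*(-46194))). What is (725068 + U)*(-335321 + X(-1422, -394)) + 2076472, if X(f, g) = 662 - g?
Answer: -126018836913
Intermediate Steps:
U = -348059 (U = -2 + (469806 - (477869 + (293800 - 1*(-46194)))) = -2 + (469806 - (477869 + (293800 + 46194))) = -2 + (469806 - (477869 + 339994)) = -2 + (469806 - 1*817863) = -2 + (469806 - 817863) = -2 - 348057 = -348059)
(725068 + U)*(-335321 + X(-1422, -394)) + 2076472 = (725068 - 348059)*(-335321 + (662 - 1*(-394))) + 2076472 = 377009*(-335321 + (662 + 394)) + 2076472 = 377009*(-335321 + 1056) + 2076472 = 377009*(-334265) + 2076472 = -126020913385 + 2076472 = -126018836913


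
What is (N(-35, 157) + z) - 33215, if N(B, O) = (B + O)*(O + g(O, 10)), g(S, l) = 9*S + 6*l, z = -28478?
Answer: 137167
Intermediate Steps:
g(S, l) = 6*l + 9*S
N(B, O) = (60 + 10*O)*(B + O) (N(B, O) = (B + O)*(O + (6*10 + 9*O)) = (B + O)*(O + (60 + 9*O)) = (B + O)*(60 + 10*O) = (60 + 10*O)*(B + O))
(N(-35, 157) + z) - 33215 = ((10*157² + 60*(-35) + 60*157 + 10*(-35)*157) - 28478) - 33215 = ((10*24649 - 2100 + 9420 - 54950) - 28478) - 33215 = ((246490 - 2100 + 9420 - 54950) - 28478) - 33215 = (198860 - 28478) - 33215 = 170382 - 33215 = 137167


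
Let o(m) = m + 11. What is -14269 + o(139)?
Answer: -14119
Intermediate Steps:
o(m) = 11 + m
-14269 + o(139) = -14269 + (11 + 139) = -14269 + 150 = -14119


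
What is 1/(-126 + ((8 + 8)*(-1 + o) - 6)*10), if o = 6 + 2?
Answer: 1/934 ≈ 0.0010707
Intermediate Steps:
o = 8
1/(-126 + ((8 + 8)*(-1 + o) - 6)*10) = 1/(-126 + ((8 + 8)*(-1 + 8) - 6)*10) = 1/(-126 + (16*7 - 6)*10) = 1/(-126 + (112 - 6)*10) = 1/(-126 + 106*10) = 1/(-126 + 1060) = 1/934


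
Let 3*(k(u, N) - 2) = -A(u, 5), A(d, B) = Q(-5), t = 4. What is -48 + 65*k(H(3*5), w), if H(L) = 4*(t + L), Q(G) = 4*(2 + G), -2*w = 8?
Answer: 342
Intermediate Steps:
w = -4 (w = -½*8 = -4)
Q(G) = 8 + 4*G
A(d, B) = -12 (A(d, B) = 8 + 4*(-5) = 8 - 20 = -12)
H(L) = 16 + 4*L (H(L) = 4*(4 + L) = 16 + 4*L)
k(u, N) = 6 (k(u, N) = 2 + (-1*(-12))/3 = 2 + (⅓)*12 = 2 + 4 = 6)
-48 + 65*k(H(3*5), w) = -48 + 65*6 = -48 + 390 = 342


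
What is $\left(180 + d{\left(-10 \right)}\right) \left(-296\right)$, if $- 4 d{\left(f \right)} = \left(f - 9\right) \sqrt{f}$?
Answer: $-53280 - 1406 i \sqrt{10} \approx -53280.0 - 4446.2 i$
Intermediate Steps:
$d{\left(f \right)} = - \frac{\sqrt{f} \left(-9 + f\right)}{4}$ ($d{\left(f \right)} = - \frac{\left(f - 9\right) \sqrt{f}}{4} = - \frac{\left(-9 + f\right) \sqrt{f}}{4} = - \frac{\sqrt{f} \left(-9 + f\right)}{4}$)
$\left(180 + d{\left(-10 \right)}\right) \left(-296\right) = \left(180 + \frac{\sqrt{-10} \left(9 - -10\right)}{4}\right) \left(-296\right) = \left(180 + \frac{i \sqrt{10} \left(9 + 10\right)}{4}\right) \left(-296\right) = \left(180 + \frac{1}{4} i \sqrt{10} \cdot 19\right) \left(-296\right) = \left(180 + \frac{19 i \sqrt{10}}{4}\right) \left(-296\right) = -53280 - 1406 i \sqrt{10}$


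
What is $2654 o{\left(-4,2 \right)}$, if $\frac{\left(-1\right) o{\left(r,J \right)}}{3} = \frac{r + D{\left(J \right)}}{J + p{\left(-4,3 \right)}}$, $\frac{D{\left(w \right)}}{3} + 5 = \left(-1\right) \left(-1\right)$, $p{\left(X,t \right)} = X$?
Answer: $-63696$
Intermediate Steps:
$D{\left(w \right)} = -12$ ($D{\left(w \right)} = -15 + 3 \left(\left(-1\right) \left(-1\right)\right) = -15 + 3 \cdot 1 = -15 + 3 = -12$)
$o{\left(r,J \right)} = - \frac{3 \left(-12 + r\right)}{-4 + J}$ ($o{\left(r,J \right)} = - 3 \frac{r - 12}{J - 4} = - 3 \frac{-12 + r}{-4 + J} = - \frac{3 \left(-12 + r\right)}{-4 + J}$)
$2654 o{\left(-4,2 \right)} = 2654 \frac{3 \left(12 - -4\right)}{-4 + 2} = 2654 \frac{3 \left(12 + 4\right)}{-2} = 2654 \cdot 3 \left(- \frac{1}{2}\right) 16 = 2654 \left(-24\right) = -63696$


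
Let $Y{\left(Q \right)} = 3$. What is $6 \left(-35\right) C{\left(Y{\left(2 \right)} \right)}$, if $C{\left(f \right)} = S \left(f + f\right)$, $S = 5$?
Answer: $-6300$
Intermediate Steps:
$C{\left(f \right)} = 10 f$ ($C{\left(f \right)} = 5 \left(f + f\right) = 5 \cdot 2 f = 10 f$)
$6 \left(-35\right) C{\left(Y{\left(2 \right)} \right)} = 6 \left(-35\right) 10 \cdot 3 = \left(-210\right) 30 = -6300$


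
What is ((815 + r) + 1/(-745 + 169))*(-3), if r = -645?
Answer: -97919/192 ≈ -509.99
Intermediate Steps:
((815 + r) + 1/(-745 + 169))*(-3) = ((815 - 645) + 1/(-745 + 169))*(-3) = (170 + 1/(-576))*(-3) = (170 - 1/576)*(-3) = (97919/576)*(-3) = -97919/192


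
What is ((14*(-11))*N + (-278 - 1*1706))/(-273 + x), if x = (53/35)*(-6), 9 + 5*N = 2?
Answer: 61894/9873 ≈ 6.2690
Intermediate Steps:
N = -7/5 (N = -9/5 + (⅕)*2 = -9/5 + ⅖ = -7/5 ≈ -1.4000)
x = -318/35 (x = (53*(1/35))*(-6) = (53/35)*(-6) = -318/35 ≈ -9.0857)
((14*(-11))*N + (-278 - 1*1706))/(-273 + x) = ((14*(-11))*(-7/5) + (-278 - 1*1706))/(-273 - 318/35) = (-154*(-7/5) + (-278 - 1706))/(-9873/35) = (1078/5 - 1984)*(-35/9873) = -8842/5*(-35/9873) = 61894/9873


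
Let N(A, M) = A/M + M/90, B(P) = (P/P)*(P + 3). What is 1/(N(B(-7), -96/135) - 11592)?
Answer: -16200/187699403 ≈ -8.6308e-5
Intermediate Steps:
B(P) = 3 + P (B(P) = 1*(3 + P) = 3 + P)
N(A, M) = M/90 + A/M (N(A, M) = A/M + M*(1/90) = A/M + M/90 = M/90 + A/M)
1/(N(B(-7), -96/135) - 11592) = 1/(((-96/135)/90 + (3 - 7)/((-96/135))) - 11592) = 1/(((-96*1/135)/90 - 4/((-96*1/135))) - 11592) = 1/(((1/90)*(-32/45) - 4/(-32/45)) - 11592) = 1/((-16/2025 - 4*(-45/32)) - 11592) = 1/((-16/2025 + 45/8) - 11592) = 1/(90997/16200 - 11592) = 1/(-187699403/16200) = -16200/187699403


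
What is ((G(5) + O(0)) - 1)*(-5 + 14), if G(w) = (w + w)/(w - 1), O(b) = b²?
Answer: 27/2 ≈ 13.500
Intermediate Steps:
G(w) = 2*w/(-1 + w) (G(w) = (2*w)/(-1 + w) = 2*w/(-1 + w))
((G(5) + O(0)) - 1)*(-5 + 14) = ((2*5/(-1 + 5) + 0²) - 1)*(-5 + 14) = ((2*5/4 + 0) - 1)*9 = ((2*5*(¼) + 0) - 1)*9 = ((5/2 + 0) - 1)*9 = (5/2 - 1)*9 = (3/2)*9 = 27/2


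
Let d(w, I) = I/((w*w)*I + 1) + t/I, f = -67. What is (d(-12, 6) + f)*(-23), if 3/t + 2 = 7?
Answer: 532335/346 ≈ 1538.5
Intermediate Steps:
t = ⅗ (t = 3/(-2 + 7) = 3/5 = 3*(⅕) = ⅗ ≈ 0.60000)
d(w, I) = 3/(5*I) + I/(1 + I*w²) (d(w, I) = I/((w*w)*I + 1) + 3/(5*I) = I/(w²*I + 1) + 3/(5*I) = I/(I*w² + 1) + 3/(5*I) = I/(1 + I*w²) + 3/(5*I) = 3/(5*I) + I/(1 + I*w²))
(d(-12, 6) + f)*(-23) = ((⅕)*(3 + 5*6² + 3*6*(-12)²)/(6*(1 + 6*(-12)²)) - 67)*(-23) = ((⅕)*(⅙)*(3 + 5*36 + 3*6*144)/(1 + 6*144) - 67)*(-23) = ((⅕)*(⅙)*(3 + 180 + 2592)/(1 + 864) - 67)*(-23) = ((⅕)*(⅙)*2775/865 - 67)*(-23) = ((⅕)*(⅙)*(1/865)*2775 - 67)*(-23) = (37/346 - 67)*(-23) = -23145/346*(-23) = 532335/346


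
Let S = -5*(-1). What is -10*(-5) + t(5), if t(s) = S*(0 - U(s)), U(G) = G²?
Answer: -75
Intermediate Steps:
S = 5
t(s) = -5*s² (t(s) = 5*(0 - s²) = 5*(-s²) = -5*s²)
-10*(-5) + t(5) = -10*(-5) - 5*5² = 50 - 5*25 = 50 - 125 = -75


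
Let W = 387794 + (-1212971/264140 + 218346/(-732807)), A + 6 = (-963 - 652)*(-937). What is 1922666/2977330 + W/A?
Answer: 26221734497284871061857/29069656302067547702220 ≈ 0.90203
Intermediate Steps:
A = 1513249 (A = -6 + (-963 - 652)*(-937) = -6 - 1615*(-937) = -6 + 1513255 = 1513249)
W = 25020624014215361/64521213660 (W = 387794 + (-1212971*1/264140 + 218346*(-1/732807)) = 387794 + (-1212971/264140 - 72782/244269) = 387794 - 315515850679/64521213660 = 25020624014215361/64521213660 ≈ 3.8779e+5)
1922666/2977330 + W/A = 1922666/2977330 + (25020624014215361/64521213660)/1513249 = 1922666*(1/2977330) + (25020624014215361/64521213660)*(1/1513249) = 961333/1488665 + 25020624014215361/97636662049781340 = 26221734497284871061857/29069656302067547702220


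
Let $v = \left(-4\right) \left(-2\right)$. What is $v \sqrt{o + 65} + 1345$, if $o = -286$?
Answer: $1345 + 8 i \sqrt{221} \approx 1345.0 + 118.93 i$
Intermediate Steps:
$v = 8$
$v \sqrt{o + 65} + 1345 = 8 \sqrt{-286 + 65} + 1345 = 8 \sqrt{-221} + 1345 = 8 i \sqrt{221} + 1345 = 1345 + 8 i \sqrt{221}$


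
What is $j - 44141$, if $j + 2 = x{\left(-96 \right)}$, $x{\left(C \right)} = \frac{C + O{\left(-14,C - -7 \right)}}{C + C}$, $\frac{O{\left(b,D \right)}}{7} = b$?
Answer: $- \frac{4237631}{96} \approx -44142.0$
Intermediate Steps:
$O{\left(b,D \right)} = 7 b$
$x{\left(C \right)} = \frac{-98 + C}{2 C}$ ($x{\left(C \right)} = \frac{C + 7 \left(-14\right)}{C + C} = \frac{C - 98}{2 C} = \left(-98 + C\right) \frac{1}{2 C} = \frac{-98 + C}{2 C}$)
$j = - \frac{95}{96}$ ($j = -2 + \frac{-98 - 96}{2 \left(-96\right)} = -2 + \frac{1}{2} \left(- \frac{1}{96}\right) \left(-194\right) = -2 + \frac{97}{96} = - \frac{95}{96} \approx -0.98958$)
$j - 44141 = - \frac{95}{96} - 44141 = - \frac{4237631}{96}$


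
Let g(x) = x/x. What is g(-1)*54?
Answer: 54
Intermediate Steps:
g(x) = 1
g(-1)*54 = 1*54 = 54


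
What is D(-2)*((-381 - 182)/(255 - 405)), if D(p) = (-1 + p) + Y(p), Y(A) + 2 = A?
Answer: -3941/150 ≈ -26.273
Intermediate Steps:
Y(A) = -2 + A
D(p) = -3 + 2*p (D(p) = (-1 + p) + (-2 + p) = -3 + 2*p)
D(-2)*((-381 - 182)/(255 - 405)) = (-3 + 2*(-2))*((-381 - 182)/(255 - 405)) = (-3 - 4)*(-563/(-150)) = -(-3941)*(-1)/150 = -7*563/150 = -3941/150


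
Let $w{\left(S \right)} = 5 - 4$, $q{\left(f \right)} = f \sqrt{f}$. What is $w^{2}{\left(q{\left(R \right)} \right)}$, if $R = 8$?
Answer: $1$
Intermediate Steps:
$q{\left(f \right)} = f^{\frac{3}{2}}$
$w{\left(S \right)} = 1$ ($w{\left(S \right)} = 5 - 4 = 1$)
$w^{2}{\left(q{\left(R \right)} \right)} = 1^{2} = 1$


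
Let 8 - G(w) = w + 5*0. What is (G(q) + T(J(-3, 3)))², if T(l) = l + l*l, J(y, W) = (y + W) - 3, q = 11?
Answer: 9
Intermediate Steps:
J(y, W) = -3 + W + y (J(y, W) = (W + y) - 3 = -3 + W + y)
G(w) = 8 - w (G(w) = 8 - (w + 5*0) = 8 - (w + 0) = 8 - w)
T(l) = l + l²
(G(q) + T(J(-3, 3)))² = ((8 - 1*11) + (-3 + 3 - 3)*(1 + (-3 + 3 - 3)))² = ((8 - 11) - 3*(1 - 3))² = (-3 - 3*(-2))² = (-3 + 6)² = 3² = 9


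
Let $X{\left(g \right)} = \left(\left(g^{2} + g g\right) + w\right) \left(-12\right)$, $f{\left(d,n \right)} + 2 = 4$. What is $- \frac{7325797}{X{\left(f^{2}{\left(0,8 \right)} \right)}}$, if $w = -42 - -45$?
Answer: $\frac{7325797}{420} \approx 17442.0$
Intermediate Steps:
$f{\left(d,n \right)} = 2$ ($f{\left(d,n \right)} = -2 + 4 = 2$)
$w = 3$ ($w = -42 + 45 = 3$)
$X{\left(g \right)} = -36 - 24 g^{2}$ ($X{\left(g \right)} = \left(\left(g^{2} + g g\right) + 3\right) \left(-12\right) = \left(\left(g^{2} + g^{2}\right) + 3\right) \left(-12\right) = \left(2 g^{2} + 3\right) \left(-12\right) = \left(3 + 2 g^{2}\right) \left(-12\right) = -36 - 24 g^{2}$)
$- \frac{7325797}{X{\left(f^{2}{\left(0,8 \right)} \right)}} = - \frac{7325797}{-36 - 24 \left(2^{2}\right)^{2}} = - \frac{7325797}{-36 - 24 \cdot 4^{2}} = - \frac{7325797}{-36 - 384} = - \frac{7325797}{-420} = \left(-7325797\right) \left(- \frac{1}{420}\right) = \frac{7325797}{420}$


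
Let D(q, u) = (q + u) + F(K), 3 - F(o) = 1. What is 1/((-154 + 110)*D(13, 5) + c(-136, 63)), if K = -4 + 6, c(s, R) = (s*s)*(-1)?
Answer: -1/19376 ≈ -5.1610e-5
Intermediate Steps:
c(s, R) = -s**2 (c(s, R) = s**2*(-1) = -s**2)
K = 2
F(o) = 2 (F(o) = 3 - 1*1 = 3 - 1 = 2)
D(q, u) = 2 + q + u (D(q, u) = (q + u) + 2 = 2 + q + u)
1/((-154 + 110)*D(13, 5) + c(-136, 63)) = 1/((-154 + 110)*(2 + 13 + 5) - 1*(-136)**2) = 1/(-44*20 - 1*18496) = 1/(-880 - 18496) = 1/(-19376) = -1/19376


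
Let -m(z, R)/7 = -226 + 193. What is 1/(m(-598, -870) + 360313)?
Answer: 1/360544 ≈ 2.7736e-6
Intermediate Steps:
m(z, R) = 231 (m(z, R) = -7*(-226 + 193) = -7*(-33) = 231)
1/(m(-598, -870) + 360313) = 1/(231 + 360313) = 1/360544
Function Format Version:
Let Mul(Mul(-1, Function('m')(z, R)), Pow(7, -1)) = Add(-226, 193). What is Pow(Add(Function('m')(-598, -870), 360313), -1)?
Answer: Rational(1, 360544) ≈ 2.7736e-6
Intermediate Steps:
Function('m')(z, R) = 231 (Function('m')(z, R) = Mul(-7, Add(-226, 193)) = Mul(-7, -33) = 231)
Pow(Add(Function('m')(-598, -870), 360313), -1) = Pow(Add(231, 360313), -1) = Pow(360544, -1) = Rational(1, 360544)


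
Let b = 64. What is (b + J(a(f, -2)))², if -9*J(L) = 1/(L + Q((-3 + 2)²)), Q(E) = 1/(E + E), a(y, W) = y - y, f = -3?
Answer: 329476/81 ≈ 4067.6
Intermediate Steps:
a(y, W) = 0
Q(E) = 1/(2*E)
J(L) = -1/(9*(½ + L)) (J(L) = -1/(9*(L + 1/(2*((-3 + 2)²)))) = -1/(9*(L + 1/(2*((-1)²)))) = -1/(9*(L + (½)/1)) = -1/(9*(L + (½)*1)) = -1/(9*(L + ½)) = -1/(9*(½ + L)))
(b + J(a(f, -2)))² = (64 - 2/(9 + 18*0))² = (64 - 2/(9 + 0))² = (64 - 2/9)² = (574/9)² = 329476/81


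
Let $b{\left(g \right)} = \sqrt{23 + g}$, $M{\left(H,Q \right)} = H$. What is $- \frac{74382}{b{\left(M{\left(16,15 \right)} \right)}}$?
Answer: $- \frac{24794 \sqrt{39}}{13} \approx -11911.0$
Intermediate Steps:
$- \frac{74382}{b{\left(M{\left(16,15 \right)} \right)}} = - \frac{74382}{\sqrt{23 + 16}} = - \frac{74382}{\sqrt{39}} = - 74382 \frac{\sqrt{39}}{39} = - \frac{24794 \sqrt{39}}{13}$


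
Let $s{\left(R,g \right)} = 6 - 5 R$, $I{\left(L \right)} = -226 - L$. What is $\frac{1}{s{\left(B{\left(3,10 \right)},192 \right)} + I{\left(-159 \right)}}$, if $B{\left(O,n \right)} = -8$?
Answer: $- \frac{1}{21} \approx -0.047619$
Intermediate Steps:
$\frac{1}{s{\left(B{\left(3,10 \right)},192 \right)} + I{\left(-159 \right)}} = \frac{1}{\left(6 - -40\right) - 67} = \frac{1}{\left(6 + 40\right) + \left(-226 + 159\right)} = \frac{1}{46 - 67} = \frac{1}{-21} = - \frac{1}{21}$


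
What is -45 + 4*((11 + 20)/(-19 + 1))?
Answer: -467/9 ≈ -51.889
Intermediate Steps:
-45 + 4*((11 + 20)/(-19 + 1)) = -45 + 4*(31/(-18)) = -45 + 4*(31*(-1/18)) = -45 + 4*(-31/18) = -45 - 62/9 = -467/9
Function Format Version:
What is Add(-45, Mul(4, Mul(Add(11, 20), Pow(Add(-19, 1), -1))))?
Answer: Rational(-467, 9) ≈ -51.889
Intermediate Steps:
Add(-45, Mul(4, Mul(Add(11, 20), Pow(Add(-19, 1), -1)))) = Add(-45, Mul(4, Mul(31, Pow(-18, -1)))) = Add(-45, Mul(4, Mul(31, Rational(-1, 18)))) = Add(-45, Mul(4, Rational(-31, 18))) = Add(-45, Rational(-62, 9)) = Rational(-467, 9)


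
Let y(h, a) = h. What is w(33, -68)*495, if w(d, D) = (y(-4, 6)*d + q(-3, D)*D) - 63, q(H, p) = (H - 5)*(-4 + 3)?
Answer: -365805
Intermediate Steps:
q(H, p) = 5 - H (q(H, p) = (-5 + H)*(-1) = 5 - H)
w(d, D) = -63 - 4*d + 8*D (w(d, D) = (-4*d + (5 - 1*(-3))*D) - 63 = (-4*d + (5 + 3)*D) - 63 = (-4*d + 8*D) - 63 = -63 - 4*d + 8*D)
w(33, -68)*495 = (-63 - 4*33 + 8*(-68))*495 = (-63 - 132 - 544)*495 = -739*495 = -365805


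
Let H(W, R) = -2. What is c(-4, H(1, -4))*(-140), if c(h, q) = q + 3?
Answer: -140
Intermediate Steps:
c(h, q) = 3 + q
c(-4, H(1, -4))*(-140) = (3 - 2)*(-140) = 1*(-140) = -140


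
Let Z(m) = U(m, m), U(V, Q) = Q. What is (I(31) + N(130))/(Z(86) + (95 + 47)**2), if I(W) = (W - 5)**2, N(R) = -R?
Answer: 91/3375 ≈ 0.026963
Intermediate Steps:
I(W) = (-5 + W)**2
Z(m) = m
(I(31) + N(130))/(Z(86) + (95 + 47)**2) = ((-5 + 31)**2 - 1*130)/(86 + (95 + 47)**2) = (26**2 - 130)/(86 + 142**2) = (676 - 130)/(86 + 20164) = 546/20250 = 546*(1/20250) = 91/3375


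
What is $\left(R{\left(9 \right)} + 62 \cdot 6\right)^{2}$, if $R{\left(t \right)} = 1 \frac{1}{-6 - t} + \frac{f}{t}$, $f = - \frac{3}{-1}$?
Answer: $\frac{31181056}{225} \approx 1.3858 \cdot 10^{5}$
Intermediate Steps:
$f = 3$ ($f = \left(-3\right) \left(-1\right) = 3$)
$R{\left(t \right)} = \frac{1}{-6 - t} + \frac{3}{t}$ ($R{\left(t \right)} = 1 \frac{1}{-6 - t} + \frac{3}{t} = \frac{1}{-6 - t} + \frac{3}{t}$)
$\left(R{\left(9 \right)} + 62 \cdot 6\right)^{2} = \left(\frac{2 \left(9 + 9\right)}{9 \left(6 + 9\right)} + 62 \cdot 6\right)^{2} = \left(2 \cdot \frac{1}{9} \cdot \frac{1}{15} \cdot 18 + 372\right)^{2} = \left(\frac{4}{15} + 372\right)^{2} = \left(\frac{5584}{15}\right)^{2} = \frac{31181056}{225}$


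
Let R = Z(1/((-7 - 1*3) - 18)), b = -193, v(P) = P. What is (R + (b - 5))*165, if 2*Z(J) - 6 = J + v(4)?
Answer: -1783485/56 ≈ -31848.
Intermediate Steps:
Z(J) = 5 + J/2 (Z(J) = 3 + (J + 4)/2 = 3 + (4 + J)/2 = 3 + (2 + J/2) = 5 + J/2)
R = 279/56 (R = 5 + 1/(2*((-7 - 1*3) - 18)) = 5 + 1/(2*((-7 - 3) - 18)) = 5 + 1/(2*(-10 - 18)) = 5 + (½)/(-28) = 5 + (½)*(-1/28) = 5 - 1/56 = 279/56 ≈ 4.9821)
(R + (b - 5))*165 = (279/56 + (-193 - 5))*165 = (279/56 - 198)*165 = -10809/56*165 = -1783485/56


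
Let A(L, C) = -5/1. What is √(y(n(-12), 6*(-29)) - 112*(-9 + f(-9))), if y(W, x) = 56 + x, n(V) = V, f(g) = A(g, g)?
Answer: 5*√58 ≈ 38.079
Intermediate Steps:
A(L, C) = -5 (A(L, C) = -5*1 = -5)
f(g) = -5
√(y(n(-12), 6*(-29)) - 112*(-9 + f(-9))) = √((56 + 6*(-29)) - 112*(-9 - 5)) = √((56 - 174) - 112*(-14)) = √(-118 + 1568) = √1450 = 5*√58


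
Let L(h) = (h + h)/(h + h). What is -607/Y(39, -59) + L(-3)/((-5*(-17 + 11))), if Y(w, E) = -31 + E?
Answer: 61/9 ≈ 6.7778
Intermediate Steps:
L(h) = 1 (L(h) = (2*h)/((2*h)) = (2*h)*(1/(2*h)) = 1)
-607/Y(39, -59) + L(-3)/((-5*(-17 + 11))) = -607/(-31 - 59) + 1/(-5*(-17 + 11)) = -607/(-90) + 1/(-5*(-6)) = -607*(-1/90) + 1/30 = 607/90 + 1*(1/30) = 607/90 + 1/30 = 61/9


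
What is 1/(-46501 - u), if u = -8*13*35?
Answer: -1/42861 ≈ -2.3331e-5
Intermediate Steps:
u = -3640 (u = -104*35 = -3640)
1/(-46501 - u) = 1/(-46501 - 1*(-3640)) = 1/(-46501 + 3640) = 1/(-42861) = -1/42861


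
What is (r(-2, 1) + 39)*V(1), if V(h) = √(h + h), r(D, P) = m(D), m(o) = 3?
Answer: 42*√2 ≈ 59.397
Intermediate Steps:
r(D, P) = 3
V(h) = √2*√h (V(h) = √(2*h) = √2*√h)
(r(-2, 1) + 39)*V(1) = (3 + 39)*(√2*√1) = 42*(√2*1) = 42*√2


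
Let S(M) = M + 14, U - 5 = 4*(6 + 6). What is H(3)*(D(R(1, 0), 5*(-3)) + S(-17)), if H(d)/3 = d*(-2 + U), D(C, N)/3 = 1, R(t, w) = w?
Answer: 0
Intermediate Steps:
U = 53 (U = 5 + 4*(6 + 6) = 5 + 4*12 = 5 + 48 = 53)
D(C, N) = 3 (D(C, N) = 3*1 = 3)
S(M) = 14 + M
H(d) = 153*d (H(d) = 3*(d*(-2 + 53)) = 3*(d*51) = 3*(51*d) = 153*d)
H(3)*(D(R(1, 0), 5*(-3)) + S(-17)) = (153*3)*(3 + (14 - 17)) = 459*(3 - 3) = 459*0 = 0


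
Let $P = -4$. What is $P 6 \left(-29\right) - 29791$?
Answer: $-29095$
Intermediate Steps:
$P 6 \left(-29\right) - 29791 = \left(-4\right) 6 \left(-29\right) - 29791 = \left(-24\right) \left(-29\right) - 29791 = 696 - 29791 = -29095$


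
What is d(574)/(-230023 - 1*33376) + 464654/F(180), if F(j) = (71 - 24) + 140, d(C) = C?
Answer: 122389291608/49255613 ≈ 2484.8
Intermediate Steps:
F(j) = 187 (F(j) = 47 + 140 = 187)
d(574)/(-230023 - 1*33376) + 464654/F(180) = 574/(-230023 - 1*33376) + 464654/187 = 574/(-230023 - 33376) + 464654*(1/187) = 574/(-263399) + 464654/187 = 574*(-1/263399) + 464654/187 = -574/263399 + 464654/187 = 122389291608/49255613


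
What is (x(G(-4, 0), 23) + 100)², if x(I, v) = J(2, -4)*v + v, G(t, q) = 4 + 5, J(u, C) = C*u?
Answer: 3721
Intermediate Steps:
G(t, q) = 9
x(I, v) = -7*v (x(I, v) = (-4*2)*v + v = -8*v + v = -7*v)
(x(G(-4, 0), 23) + 100)² = (-7*23 + 100)² = (-161 + 100)² = (-61)² = 3721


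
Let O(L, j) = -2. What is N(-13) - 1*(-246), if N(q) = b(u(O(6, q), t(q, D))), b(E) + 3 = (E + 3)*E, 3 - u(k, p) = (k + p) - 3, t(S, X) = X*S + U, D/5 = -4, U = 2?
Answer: 63997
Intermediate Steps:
D = -20 (D = 5*(-4) = -20)
t(S, X) = 2 + S*X (t(S, X) = X*S + 2 = S*X + 2 = 2 + S*X)
u(k, p) = 6 - k - p (u(k, p) = 3 - ((k + p) - 3) = 3 - (-3 + k + p) = 3 + (3 - k - p) = 6 - k - p)
b(E) = -3 + E*(3 + E) (b(E) = -3 + (E + 3)*E = -3 + (3 + E)*E = -3 + E*(3 + E))
N(q) = 15 + (6 + 20*q)**2 + 60*q (N(q) = -3 + (6 - 1*(-2) - (2 + q*(-20)))**2 + 3*(6 - 1*(-2) - (2 + q*(-20))) = -3 + (6 + 2 - (2 - 20*q))**2 + 3*(6 + 2 - (2 - 20*q)) = -3 + (6 + 2 + (-2 + 20*q))**2 + 3*(6 + 2 + (-2 + 20*q)) = -3 + (6 + 20*q)**2 + 3*(6 + 20*q) = -3 + (6 + 20*q)**2 + (18 + 60*q) = 15 + (6 + 20*q)**2 + 60*q)
N(-13) - 1*(-246) = (51 + 300*(-13) + 400*(-13)**2) - 1*(-246) = (51 - 3900 + 400*169) + 246 = (51 - 3900 + 67600) + 246 = 63751 + 246 = 63997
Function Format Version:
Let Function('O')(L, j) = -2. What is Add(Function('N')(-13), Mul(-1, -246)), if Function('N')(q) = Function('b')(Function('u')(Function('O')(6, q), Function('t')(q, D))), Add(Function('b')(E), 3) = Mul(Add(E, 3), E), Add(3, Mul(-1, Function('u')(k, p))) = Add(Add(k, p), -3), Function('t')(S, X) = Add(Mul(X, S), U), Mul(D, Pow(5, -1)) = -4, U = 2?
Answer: 63997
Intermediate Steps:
D = -20 (D = Mul(5, -4) = -20)
Function('t')(S, X) = Add(2, Mul(S, X)) (Function('t')(S, X) = Add(Mul(X, S), 2) = Add(Mul(S, X), 2) = Add(2, Mul(S, X)))
Function('u')(k, p) = Add(6, Mul(-1, k), Mul(-1, p)) (Function('u')(k, p) = Add(3, Mul(-1, Add(Add(k, p), -3))) = Add(3, Mul(-1, Add(-3, k, p))) = Add(3, Add(3, Mul(-1, k), Mul(-1, p))) = Add(6, Mul(-1, k), Mul(-1, p)))
Function('b')(E) = Add(-3, Mul(E, Add(3, E))) (Function('b')(E) = Add(-3, Mul(Add(E, 3), E)) = Add(-3, Mul(Add(3, E), E)) = Add(-3, Mul(E, Add(3, E))))
Function('N')(q) = Add(15, Pow(Add(6, Mul(20, q)), 2), Mul(60, q)) (Function('N')(q) = Add(-3, Pow(Add(6, Mul(-1, -2), Mul(-1, Add(2, Mul(q, -20)))), 2), Mul(3, Add(6, Mul(-1, -2), Mul(-1, Add(2, Mul(q, -20)))))) = Add(-3, Pow(Add(6, 2, Mul(-1, Add(2, Mul(-20, q)))), 2), Mul(3, Add(6, 2, Mul(-1, Add(2, Mul(-20, q)))))) = Add(-3, Pow(Add(6, 2, Add(-2, Mul(20, q))), 2), Mul(3, Add(6, 2, Add(-2, Mul(20, q))))) = Add(-3, Pow(Add(6, Mul(20, q)), 2), Mul(3, Add(6, Mul(20, q)))) = Add(-3, Pow(Add(6, Mul(20, q)), 2), Add(18, Mul(60, q))) = Add(15, Pow(Add(6, Mul(20, q)), 2), Mul(60, q)))
Add(Function('N')(-13), Mul(-1, -246)) = Add(Add(51, Mul(300, -13), Mul(400, Pow(-13, 2))), Mul(-1, -246)) = Add(Add(51, -3900, Mul(400, 169)), 246) = Add(Add(51, -3900, 67600), 246) = Add(63751, 246) = 63997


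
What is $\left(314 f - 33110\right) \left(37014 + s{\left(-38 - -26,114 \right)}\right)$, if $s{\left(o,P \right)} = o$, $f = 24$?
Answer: $-946289148$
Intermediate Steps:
$\left(314 f - 33110\right) \left(37014 + s{\left(-38 - -26,114 \right)}\right) = \left(314 \cdot 24 - 33110\right) \left(37014 - 12\right) = \left(7536 - 33110\right) \left(37014 + \left(-38 + 26\right)\right) = - 25574 \left(37014 - 12\right) = \left(-25574\right) 37002 = -946289148$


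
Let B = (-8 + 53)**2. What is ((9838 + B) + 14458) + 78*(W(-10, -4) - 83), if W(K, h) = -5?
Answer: 19457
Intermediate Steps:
B = 2025 (B = 45**2 = 2025)
((9838 + B) + 14458) + 78*(W(-10, -4) - 83) = ((9838 + 2025) + 14458) + 78*(-5 - 83) = (11863 + 14458) + 78*(-88) = 26321 - 6864 = 19457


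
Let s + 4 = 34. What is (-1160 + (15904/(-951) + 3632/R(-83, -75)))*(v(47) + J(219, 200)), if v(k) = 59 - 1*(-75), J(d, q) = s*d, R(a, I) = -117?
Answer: -300304607360/37089 ≈ -8.0969e+6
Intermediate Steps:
s = 30 (s = -4 + 34 = 30)
J(d, q) = 30*d
v(k) = 134 (v(k) = 59 + 75 = 134)
(-1160 + (15904/(-951) + 3632/R(-83, -75)))*(v(47) + J(219, 200)) = (-1160 + (15904/(-951) + 3632/(-117)))*(134 + 30*219) = (-1160 + (15904*(-1/951) + 3632*(-1/117)))*(134 + 6570) = (-1160 + (-15904/951 - 3632/117))*6704 = (-1160 - 1771600/37089)*6704 = -44794840/37089*6704 = -300304607360/37089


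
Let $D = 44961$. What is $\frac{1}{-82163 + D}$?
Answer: $- \frac{1}{37202} \approx -2.688 \cdot 10^{-5}$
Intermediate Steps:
$\frac{1}{-82163 + D} = \frac{1}{-82163 + 44961} = \frac{1}{-37202} = - \frac{1}{37202}$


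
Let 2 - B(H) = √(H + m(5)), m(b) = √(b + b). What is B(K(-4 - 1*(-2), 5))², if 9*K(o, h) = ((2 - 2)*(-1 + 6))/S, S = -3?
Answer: (2 - 10^(¼))² ≈ 0.049160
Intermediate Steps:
m(b) = √2*√b (m(b) = √(2*b) = √2*√b)
K(o, h) = 0 (K(o, h) = (((2 - 2)*(-1 + 6))/(-3))/9 = ((0*5)*(-⅓))/9 = (0*(-⅓))/9 = (⅑)*0 = 0)
B(H) = 2 - √(H + √10) (B(H) = 2 - √(H + √2*√5) = 2 - √(H + √10))
B(K(-4 - 1*(-2), 5))² = (2 - √(0 + √10))² = (2 - √(√10))² = (2 - 10^(¼))²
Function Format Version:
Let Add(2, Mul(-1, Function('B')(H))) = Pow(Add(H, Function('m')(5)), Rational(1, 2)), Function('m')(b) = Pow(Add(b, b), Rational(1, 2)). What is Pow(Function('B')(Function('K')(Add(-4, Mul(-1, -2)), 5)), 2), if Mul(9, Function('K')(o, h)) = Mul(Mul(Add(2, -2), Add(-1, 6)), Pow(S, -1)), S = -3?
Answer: Pow(Add(2, Mul(-1, Pow(10, Rational(1, 4)))), 2) ≈ 0.049160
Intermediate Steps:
Function('m')(b) = Mul(Pow(2, Rational(1, 2)), Pow(b, Rational(1, 2))) (Function('m')(b) = Pow(Mul(2, b), Rational(1, 2)) = Mul(Pow(2, Rational(1, 2)), Pow(b, Rational(1, 2))))
Function('K')(o, h) = 0 (Function('K')(o, h) = Mul(Rational(1, 9), Mul(Mul(Add(2, -2), Add(-1, 6)), Pow(-3, -1))) = Mul(Rational(1, 9), Mul(Mul(0, 5), Rational(-1, 3))) = Mul(Rational(1, 9), Mul(0, Rational(-1, 3))) = Mul(Rational(1, 9), 0) = 0)
Function('B')(H) = Add(2, Mul(-1, Pow(Add(H, Pow(10, Rational(1, 2))), Rational(1, 2)))) (Function('B')(H) = Add(2, Mul(-1, Pow(Add(H, Mul(Pow(2, Rational(1, 2)), Pow(5, Rational(1, 2)))), Rational(1, 2)))) = Add(2, Mul(-1, Pow(Add(H, Pow(10, Rational(1, 2))), Rational(1, 2)))))
Pow(Function('B')(Function('K')(Add(-4, Mul(-1, -2)), 5)), 2) = Pow(Add(2, Mul(-1, Pow(Add(0, Pow(10, Rational(1, 2))), Rational(1, 2)))), 2) = Pow(Add(2, Mul(-1, Pow(Pow(10, Rational(1, 2)), Rational(1, 2)))), 2) = Pow(Add(2, Mul(-1, Pow(10, Rational(1, 4)))), 2)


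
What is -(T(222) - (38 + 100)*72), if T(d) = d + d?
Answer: 9492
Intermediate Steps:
T(d) = 2*d
-(T(222) - (38 + 100)*72) = -(2*222 - (38 + 100)*72) = -(444 - 138*72) = -(444 - 1*9936) = -(444 - 9936) = -1*(-9492) = 9492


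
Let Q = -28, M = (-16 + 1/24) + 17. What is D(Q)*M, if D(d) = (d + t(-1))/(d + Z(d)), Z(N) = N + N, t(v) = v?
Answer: 725/2016 ≈ 0.35962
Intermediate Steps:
M = 25/24 (M = (-16 + 1/24) + 17 = -383/24 + 17 = 25/24 ≈ 1.0417)
Z(N) = 2*N
D(d) = (-1 + d)/(3*d) (D(d) = (d - 1)/(d + 2*d) = (-1 + d)/((3*d)) = (-1 + d)*(1/(3*d)) = (-1 + d)/(3*d))
D(Q)*M = ((⅓)*(-1 - 28)/(-28))*(25/24) = ((⅓)*(-1/28)*(-29))*(25/24) = (29/84)*(25/24) = 725/2016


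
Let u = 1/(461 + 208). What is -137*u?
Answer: -137/669 ≈ -0.20478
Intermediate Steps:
u = 1/669 ≈ 0.0014948
-137*u = -137*1/669 = -137/669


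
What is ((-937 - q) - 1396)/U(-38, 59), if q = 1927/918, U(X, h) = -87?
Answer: 2143621/79866 ≈ 26.840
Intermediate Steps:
q = 1927/918 (q = 1927*(1/918) = 1927/918 ≈ 2.0991)
((-937 - q) - 1396)/U(-38, 59) = ((-937 - 1*1927/918) - 1396)/(-87) = ((-937 - 1927/918) - 1396)*(-1/87) = (-862093/918 - 1396)*(-1/87) = -2143621/918*(-1/87) = 2143621/79866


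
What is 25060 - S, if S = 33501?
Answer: -8441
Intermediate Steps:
25060 - S = 25060 - 1*33501 = 25060 - 33501 = -8441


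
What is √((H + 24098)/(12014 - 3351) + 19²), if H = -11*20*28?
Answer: √27247569303/8663 ≈ 19.054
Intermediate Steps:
H = -6160 (H = -220*28 = -6160)
√((H + 24098)/(12014 - 3351) + 19²) = √((-6160 + 24098)/(12014 - 3351) + 19²) = √(17938/8663 + 361) = √(3145281/8663) = √27247569303/8663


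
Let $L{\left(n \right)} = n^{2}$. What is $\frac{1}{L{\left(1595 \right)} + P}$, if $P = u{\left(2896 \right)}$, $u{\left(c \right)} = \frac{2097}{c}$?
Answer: $\frac{2896}{7367498497} \approx 3.9308 \cdot 10^{-7}$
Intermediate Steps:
$P = \frac{2097}{2896} \approx 0.7241$
$\frac{1}{L{\left(1595 \right)} + P} = \frac{1}{1595^{2} + \frac{2097}{2896}} = \frac{1}{2544025 + \frac{2097}{2896}} = \frac{1}{\frac{7367498497}{2896}} = \frac{2896}{7367498497}$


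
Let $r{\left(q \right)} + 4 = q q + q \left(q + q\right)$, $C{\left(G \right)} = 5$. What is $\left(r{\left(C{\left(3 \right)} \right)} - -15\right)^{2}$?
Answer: $7396$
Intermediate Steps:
$r{\left(q \right)} = -4 + 3 q^{2}$ ($r{\left(q \right)} = -4 + \left(q q + q \left(q + q\right)\right) = -4 + \left(q^{2} + q 2 q\right) = -4 + \left(q^{2} + 2 q^{2}\right) = -4 + 3 q^{2}$)
$\left(r{\left(C{\left(3 \right)} \right)} - -15\right)^{2} = \left(\left(-4 + 3 \cdot 5^{2}\right) - -15\right)^{2} = \left(\left(-4 + 3 \cdot 25\right) + 15\right)^{2} = \left(\left(-4 + 75\right) + 15\right)^{2} = \left(71 + 15\right)^{2} = 86^{2} = 7396$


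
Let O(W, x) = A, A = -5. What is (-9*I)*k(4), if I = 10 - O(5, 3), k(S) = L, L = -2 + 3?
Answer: -135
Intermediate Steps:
O(W, x) = -5
L = 1
k(S) = 1
I = 15 (I = 10 - 1*(-5) = 10 + 5 = 15)
(-9*I)*k(4) = -9*15*1 = -135*1 = -135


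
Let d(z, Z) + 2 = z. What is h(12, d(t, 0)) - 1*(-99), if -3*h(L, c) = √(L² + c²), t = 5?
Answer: 99 - √17 ≈ 94.877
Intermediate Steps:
d(z, Z) = -2 + z
h(L, c) = -√(L² + c²)/3
h(12, d(t, 0)) - 1*(-99) = -√(12² + (-2 + 5)²)/3 - 1*(-99) = -√(144 + 3²)/3 + 99 = -√(144 + 9)/3 + 99 = -√17 + 99 = 99 - √17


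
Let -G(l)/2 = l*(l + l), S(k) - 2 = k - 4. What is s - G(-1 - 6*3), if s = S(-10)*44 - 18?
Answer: 898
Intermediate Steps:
S(k) = -2 + k (S(k) = 2 + (k - 4) = 2 + (-4 + k) = -2 + k)
G(l) = -4*l**2 (G(l) = -2*l*(l + l) = -2*l*2*l = -4*l**2)
s = -546 (s = (-2 - 10)*44 - 18 = -12*44 - 18 = -528 - 18 = -546)
s - G(-1 - 6*3) = -546 - (-4)*(-1 - 6*3)**2 = -546 - (-4)*(-1 - 18)**2 = -546 - (-4)*(-19)**2 = -546 - (-4)*361 = -546 - 1*(-1444) = -546 + 1444 = 898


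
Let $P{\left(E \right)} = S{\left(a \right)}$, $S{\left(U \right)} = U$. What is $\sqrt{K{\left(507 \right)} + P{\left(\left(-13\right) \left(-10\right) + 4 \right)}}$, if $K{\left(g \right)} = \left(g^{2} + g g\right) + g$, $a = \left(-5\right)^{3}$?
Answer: $4 \sqrt{32155} \approx 717.27$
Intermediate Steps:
$a = -125$
$K{\left(g \right)} = g + 2 g^{2}$ ($K{\left(g \right)} = \left(g^{2} + g^{2}\right) + g = 2 g^{2} + g = g + 2 g^{2}$)
$P{\left(E \right)} = -125$
$\sqrt{K{\left(507 \right)} + P{\left(\left(-13\right) \left(-10\right) + 4 \right)}} = \sqrt{507 \left(1 + 2 \cdot 507\right) - 125} = \sqrt{507 \left(1 + 1014\right) - 125} = \sqrt{507 \cdot 1015 - 125} = \sqrt{514605 - 125} = \sqrt{514480} = 4 \sqrt{32155}$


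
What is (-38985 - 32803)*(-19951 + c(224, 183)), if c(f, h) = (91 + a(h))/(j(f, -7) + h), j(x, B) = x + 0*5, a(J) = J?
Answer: 582902982004/407 ≈ 1.4322e+9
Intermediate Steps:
j(x, B) = x (j(x, B) = x + 0 = x)
c(f, h) = (91 + h)/(f + h)
(-38985 - 32803)*(-19951 + c(224, 183)) = (-38985 - 32803)*(-19951 + (91 + 183)/(224 + 183)) = -71788*(-19951 + 274/407) = -71788*(-8119783/407) = 582902982004/407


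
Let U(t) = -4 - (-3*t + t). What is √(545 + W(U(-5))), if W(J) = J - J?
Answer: √545 ≈ 23.345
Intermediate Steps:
U(t) = -4 + 2*t (U(t) = -4 - (-2)*t = -4 + 2*t)
W(J) = 0
√(545 + W(U(-5))) = √(545 + 0) = √545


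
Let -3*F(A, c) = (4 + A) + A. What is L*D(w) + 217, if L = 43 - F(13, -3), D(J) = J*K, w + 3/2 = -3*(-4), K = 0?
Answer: 217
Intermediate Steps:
w = 21/2 (w = -3/2 - 3*(-4) = -3/2 + 12 = 21/2 ≈ 10.500)
D(J) = 0 (D(J) = J*0 = 0)
F(A, c) = -4/3 - 2*A/3 (F(A, c) = -((4 + A) + A)/3 = -(4 + 2*A)/3 = -4/3 - 2*A/3)
L = 53 (L = 43 - (-4/3 - ⅔*13) = 43 - (-4/3 - 26/3) = 43 - 1*(-10) = 43 + 10 = 53)
L*D(w) + 217 = 53*0 + 217 = 0 + 217 = 217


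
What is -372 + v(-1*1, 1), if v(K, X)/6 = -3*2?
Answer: -408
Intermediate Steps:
v(K, X) = -36 (v(K, X) = 6*(-3*2) = 6*(-6) = -36)
-372 + v(-1*1, 1) = -372 - 36 = -408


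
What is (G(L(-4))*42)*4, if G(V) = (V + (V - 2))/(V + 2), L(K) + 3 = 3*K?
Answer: 5376/13 ≈ 413.54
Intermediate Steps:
L(K) = -3 + 3*K
G(V) = (-2 + 2*V)/(2 + V) (G(V) = (V + (-2 + V))/(2 + V) = (-2 + 2*V)/(2 + V))
(G(L(-4))*42)*4 = ((2*(-1 + (-3 + 3*(-4)))/(2 + (-3 + 3*(-4))))*42)*4 = ((2*(-1 + (-3 - 12))/(2 + (-3 - 12)))*42)*4 = ((2*(-1 - 15)/(2 - 15))*42)*4 = ((2*(-16)/(-13))*42)*4 = ((2*(-1/13)*(-16))*42)*4 = ((32/13)*42)*4 = (1344/13)*4 = 5376/13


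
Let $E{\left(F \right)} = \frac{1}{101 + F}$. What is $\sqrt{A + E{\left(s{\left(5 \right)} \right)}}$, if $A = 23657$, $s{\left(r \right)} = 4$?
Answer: $\frac{\sqrt{260818530}}{105} \approx 153.81$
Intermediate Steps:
$\sqrt{A + E{\left(s{\left(5 \right)} \right)}} = \sqrt{23657 + \frac{1}{101 + 4}} = \sqrt{23657 + \frac{1}{105}} = \sqrt{\frac{2483986}{105}} = \frac{\sqrt{260818530}}{105}$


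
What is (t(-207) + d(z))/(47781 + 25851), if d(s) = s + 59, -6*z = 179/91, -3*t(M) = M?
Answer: 69709/40203072 ≈ 0.0017339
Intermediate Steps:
t(M) = -M/3
z = -179/546 (z = -179/(6*91) = -⅙*179/91 = -179/546 ≈ -0.32784)
d(s) = 59 + s
(t(-207) + d(z))/(47781 + 25851) = (-⅓*(-207) + (59 - 179/546))/(47781 + 25851) = (69 + 32035/546)/73632 = (69709/546)*(1/73632) = 69709/40203072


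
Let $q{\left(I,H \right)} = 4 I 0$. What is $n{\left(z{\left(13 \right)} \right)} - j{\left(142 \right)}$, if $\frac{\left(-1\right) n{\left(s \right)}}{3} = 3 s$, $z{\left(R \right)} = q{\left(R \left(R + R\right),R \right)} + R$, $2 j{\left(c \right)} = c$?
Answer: $-188$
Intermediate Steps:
$j{\left(c \right)} = \frac{c}{2}$
$q{\left(I,H \right)} = 0$
$z{\left(R \right)} = R$ ($z{\left(R \right)} = 0 + R = R$)
$n{\left(s \right)} = - 9 s$ ($n{\left(s \right)} = - 3 \cdot 3 s = - 9 s$)
$n{\left(z{\left(13 \right)} \right)} - j{\left(142 \right)} = \left(-9\right) 13 - \frac{1}{2} \cdot 142 = -117 - 71 = -188$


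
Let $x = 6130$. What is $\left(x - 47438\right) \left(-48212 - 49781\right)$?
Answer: $4047894844$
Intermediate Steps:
$\left(x - 47438\right) \left(-48212 - 49781\right) = \left(6130 - 47438\right) \left(-48212 - 49781\right) = \left(-41308\right) \left(-97993\right) = 4047894844$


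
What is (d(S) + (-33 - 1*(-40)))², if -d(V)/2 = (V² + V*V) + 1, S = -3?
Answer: 961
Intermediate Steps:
d(V) = -2 - 4*V² (d(V) = -2*((V² + V*V) + 1) = -2*((V² + V²) + 1) = -2*(2*V² + 1) = -2*(1 + 2*V²) = -2 - 4*V²)
(d(S) + (-33 - 1*(-40)))² = ((-2 - 4*(-3)²) + (-33 - 1*(-40)))² = ((-2 - 4*9) + (-33 + 40))² = ((-2 - 36) + 7)² = (-38 + 7)² = (-31)² = 961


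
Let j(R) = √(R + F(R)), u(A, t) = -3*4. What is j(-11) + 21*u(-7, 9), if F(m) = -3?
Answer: -252 + I*√14 ≈ -252.0 + 3.7417*I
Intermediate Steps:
u(A, t) = -12
j(R) = √(-3 + R) (j(R) = √(R - 3) = √(-3 + R))
j(-11) + 21*u(-7, 9) = √(-3 - 11) + 21*(-12) = √(-14) - 252 = I*√14 - 252 = -252 + I*√14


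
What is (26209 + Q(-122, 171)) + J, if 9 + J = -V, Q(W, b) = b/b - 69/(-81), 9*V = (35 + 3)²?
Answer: 703118/27 ≈ 26041.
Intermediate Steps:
V = 1444/9 (V = (35 + 3)²/9 = (⅑)*38² = (⅑)*1444 = 1444/9 ≈ 160.44)
Q(W, b) = 50/27 (Q(W, b) = 1 - 69*(-1/81) = 1 + 23/27 = 50/27)
J = -1525/9 (J = -9 - 1*1444/9 = -9 - 1444/9 = -1525/9 ≈ -169.44)
(26209 + Q(-122, 171)) + J = (26209 + 50/27) - 1525/9 = 707693/27 - 1525/9 = 703118/27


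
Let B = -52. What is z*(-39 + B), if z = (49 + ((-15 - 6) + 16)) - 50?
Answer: 546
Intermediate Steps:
z = -6 (z = (49 + (-21 + 16)) - 50 = (49 - 5) - 50 = 44 - 50 = -6)
z*(-39 + B) = -6*(-39 - 52) = -6*(-91) = 546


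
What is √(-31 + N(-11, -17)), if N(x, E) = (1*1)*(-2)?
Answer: I*√33 ≈ 5.7446*I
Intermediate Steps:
N(x, E) = -2 (N(x, E) = 1*(-2) = -2)
√(-31 + N(-11, -17)) = √(-31 - 2) = √(-33) = I*√33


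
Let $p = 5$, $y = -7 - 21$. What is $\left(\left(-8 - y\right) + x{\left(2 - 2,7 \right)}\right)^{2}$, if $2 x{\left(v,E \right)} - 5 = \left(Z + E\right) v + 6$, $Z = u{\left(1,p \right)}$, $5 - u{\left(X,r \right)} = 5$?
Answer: $\frac{2601}{4} \approx 650.25$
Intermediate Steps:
$y = -28$ ($y = -7 - 21 = -28$)
$u{\left(X,r \right)} = 0$ ($u{\left(X,r \right)} = 5 - 5 = 0$)
$Z = 0$
$x{\left(v,E \right)} = \frac{11}{2} + \frac{E v}{2}$ ($x{\left(v,E \right)} = \frac{5}{2} + \frac{\left(0 + E\right) v + 6}{2} = \frac{5}{2} + \frac{E v + 6}{2} = \frac{5}{2} + \frac{6 + E v}{2} = \frac{5}{2} + \left(3 + \frac{E v}{2}\right) = \frac{11}{2} + \frac{E v}{2}$)
$\left(\left(-8 - y\right) + x{\left(2 - 2,7 \right)}\right)^{2} = \left(\left(-8 - -28\right) + \left(\frac{11}{2} + \frac{1}{2} \cdot 7 \left(2 - 2\right)\right)\right)^{2} = \left(\left(-8 + 28\right) + \left(\frac{11}{2} + \frac{1}{2} \cdot 7 \cdot 0\right)\right)^{2} = \left(20 + \left(\frac{11}{2} + 0\right)\right)^{2} = \left(20 + \frac{11}{2}\right)^{2} = \left(\frac{51}{2}\right)^{2} = \frac{2601}{4}$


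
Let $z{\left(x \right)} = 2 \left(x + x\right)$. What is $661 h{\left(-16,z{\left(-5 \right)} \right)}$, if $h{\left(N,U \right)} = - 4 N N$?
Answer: $-676864$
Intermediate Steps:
$z{\left(x \right)} = 4 x$ ($z{\left(x \right)} = 2 \cdot 2 x = 4 x$)
$h{\left(N,U \right)} = - 4 N^{2}$
$661 h{\left(-16,z{\left(-5 \right)} \right)} = 661 \left(- 4 \left(-16\right)^{2}\right) = 661 \left(\left(-4\right) 256\right) = 661 \left(-1024\right) = -676864$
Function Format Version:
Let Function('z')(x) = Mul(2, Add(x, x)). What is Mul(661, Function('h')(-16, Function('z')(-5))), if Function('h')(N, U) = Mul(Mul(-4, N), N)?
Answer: -676864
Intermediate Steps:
Function('z')(x) = Mul(4, x) (Function('z')(x) = Mul(2, Mul(2, x)) = Mul(4, x))
Function('h')(N, U) = Mul(-4, Pow(N, 2))
Mul(661, Function('h')(-16, Function('z')(-5))) = Mul(661, Mul(-4, Pow(-16, 2))) = Mul(661, Mul(-4, 256)) = Mul(661, -1024) = -676864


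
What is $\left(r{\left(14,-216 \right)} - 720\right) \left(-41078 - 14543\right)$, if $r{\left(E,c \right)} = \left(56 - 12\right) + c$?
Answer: $49613932$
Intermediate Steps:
$r{\left(E,c \right)} = 44 + c$
$\left(r{\left(14,-216 \right)} - 720\right) \left(-41078 - 14543\right) = \left(\left(44 - 216\right) - 720\right) \left(-41078 - 14543\right) = \left(-172 - 720\right) \left(-55621\right) = \left(-892\right) \left(-55621\right) = 49613932$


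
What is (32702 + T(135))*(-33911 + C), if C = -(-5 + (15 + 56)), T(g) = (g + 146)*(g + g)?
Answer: -3688950844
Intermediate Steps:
T(g) = 2*g*(146 + g) (T(g) = (146 + g)*(2*g) = 2*g*(146 + g))
C = -66 (C = -(-5 + 71) = -1*66 = -66)
(32702 + T(135))*(-33911 + C) = (32702 + 2*135*(146 + 135))*(-33911 - 66) = (32702 + 2*135*281)*(-33977) = (32702 + 75870)*(-33977) = 108572*(-33977) = -3688950844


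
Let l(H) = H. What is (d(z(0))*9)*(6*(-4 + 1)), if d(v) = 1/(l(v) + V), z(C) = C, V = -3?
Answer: 54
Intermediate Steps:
d(v) = 1/(-3 + v) (d(v) = 1/(v - 3) = 1/(-3 + v))
(d(z(0))*9)*(6*(-4 + 1)) = (9/(-3 + 0))*(6*(-4 + 1)) = (9/(-3))*(6*(-3)) = -1/3*9*(-18) = -3*(-18) = 54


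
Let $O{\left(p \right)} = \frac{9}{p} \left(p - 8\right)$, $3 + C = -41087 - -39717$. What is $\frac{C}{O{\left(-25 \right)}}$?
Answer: $- \frac{34325}{297} \approx -115.57$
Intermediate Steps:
$C = -1373$ ($C = -3 - 1370 = -1373$)
$O{\left(p \right)} = \frac{9 \left(-8 + p\right)}{p}$ ($O{\left(p \right)} = \frac{9}{p} \left(-8 + p\right) = \frac{9 \left(-8 + p\right)}{p}$)
$\frac{C}{O{\left(-25 \right)}} = - \frac{1373}{9 - \frac{72}{-25}} = - \frac{1373}{9 - - \frac{72}{25}} = - \frac{1373}{9 + \frac{72}{25}} = - \frac{1373}{\frac{297}{25}} = \left(-1373\right) \frac{25}{297} = - \frac{34325}{297}$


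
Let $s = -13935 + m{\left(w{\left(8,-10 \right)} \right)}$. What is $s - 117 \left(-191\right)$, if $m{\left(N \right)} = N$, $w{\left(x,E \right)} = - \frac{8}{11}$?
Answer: $\frac{92524}{11} \approx 8411.3$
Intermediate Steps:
$w{\left(x,E \right)} = - \frac{8}{11}$ ($w{\left(x,E \right)} = \left(-8\right) \frac{1}{11} = - \frac{8}{11}$)
$s = - \frac{153293}{11}$ ($s = -13935 - \frac{8}{11} = - \frac{153293}{11} \approx -13936.0$)
$s - 117 \left(-191\right) = - \frac{153293}{11} - 117 \left(-191\right) = - \frac{153293}{11} - -22347 = - \frac{153293}{11} + 22347 = \frac{92524}{11}$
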